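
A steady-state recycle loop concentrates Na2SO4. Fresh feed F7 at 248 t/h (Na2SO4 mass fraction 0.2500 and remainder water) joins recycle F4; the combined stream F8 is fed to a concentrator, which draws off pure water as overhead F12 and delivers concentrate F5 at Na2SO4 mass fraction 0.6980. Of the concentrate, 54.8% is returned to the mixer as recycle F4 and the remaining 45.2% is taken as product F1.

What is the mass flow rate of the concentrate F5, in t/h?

Overall Na2SO4 balance (none leaves overhead): Na2SO4 in fresh feed = Na2SO4 in product, i.e. 248×0.250 = (1−0.548)·F5·0.698.
F5 = 62/(0.698×0.452) = 196.52 t/h.

196.5 t/h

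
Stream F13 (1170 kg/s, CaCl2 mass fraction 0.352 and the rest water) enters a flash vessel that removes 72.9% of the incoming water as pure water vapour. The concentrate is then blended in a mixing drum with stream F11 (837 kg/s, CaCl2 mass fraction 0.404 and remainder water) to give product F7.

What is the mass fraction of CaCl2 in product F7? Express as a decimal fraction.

0.516

Vapour removed = 0.729×0.648×1170 = 552.7 kg/s; concentrate = 617.3 kg/s.
CaCl2 reaching the mixer = 411.84 (from concentrate) + 837×0.404 = 749.99 kg/s.
Product flow = 617.3 + 837 = 1454.3 kg/s; CaCl2 fraction = 0.516.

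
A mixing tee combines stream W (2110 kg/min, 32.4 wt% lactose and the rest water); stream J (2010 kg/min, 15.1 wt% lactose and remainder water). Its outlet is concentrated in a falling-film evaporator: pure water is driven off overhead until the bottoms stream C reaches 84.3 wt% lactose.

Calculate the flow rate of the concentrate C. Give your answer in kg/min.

1171 kg/min

lactose entering = 2110×0.324 + 2010×0.151 = 987.15 kg/min.
All lactose reports to C, so C = 987.15/0.843 = 1171 kg/min.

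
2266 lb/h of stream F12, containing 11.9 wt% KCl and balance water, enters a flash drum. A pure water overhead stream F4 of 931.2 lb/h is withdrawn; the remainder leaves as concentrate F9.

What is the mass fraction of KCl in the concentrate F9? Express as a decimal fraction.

KCl is not removed: 2266×0.119 = 269.65 lb/h of KCl enters F9.
Concentrate = 2266 − 931.2 = 1334.8 lb/h.
Mass fraction = 269.65/1334.8 = 0.2020.

0.2020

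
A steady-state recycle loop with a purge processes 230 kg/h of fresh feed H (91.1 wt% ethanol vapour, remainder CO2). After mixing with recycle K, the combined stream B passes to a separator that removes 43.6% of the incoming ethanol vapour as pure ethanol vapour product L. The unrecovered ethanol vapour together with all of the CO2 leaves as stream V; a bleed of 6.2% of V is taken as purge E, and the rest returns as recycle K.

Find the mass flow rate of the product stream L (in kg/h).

ethanol vapour in B: m_A = 230×0.911 + (1−0.062)·(1−0.436)·m_A, so m_A = 209.53/0.4710 = 444.89 kg/h.
Product L = 0.436×444.89 = 193.97 kg/h.

194 kg/h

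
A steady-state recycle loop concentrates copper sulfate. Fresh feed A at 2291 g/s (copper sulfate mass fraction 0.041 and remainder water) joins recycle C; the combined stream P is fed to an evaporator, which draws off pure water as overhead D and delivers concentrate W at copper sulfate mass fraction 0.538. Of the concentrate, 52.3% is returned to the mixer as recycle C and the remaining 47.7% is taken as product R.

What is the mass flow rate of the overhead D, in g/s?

Overall copper sulfate balance (none leaves overhead): copper sulfate in fresh feed = copper sulfate in product, i.e. 2291×0.041 = (1−0.523)·W·0.538.
W = 93.931/(0.538×0.477) = 366.02 g/s.
Recycle C = 0.523×366.02 = 191.43 g/s.
Combined feed P = 2291 + 191.43 = 2482.4 g/s.
Overhead D = P − W = 2482.4 − 366.02 = 2116.4 g/s.

2116 g/s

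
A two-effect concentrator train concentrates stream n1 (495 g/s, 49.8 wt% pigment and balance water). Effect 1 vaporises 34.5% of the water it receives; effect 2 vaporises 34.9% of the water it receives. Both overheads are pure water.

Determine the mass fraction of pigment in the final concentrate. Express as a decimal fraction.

0.6994

water in feed = 495×0.502 = 248.49 g/s.
After stage 1: water left = (1−0.345)×248.49 = 162.76; stream total = 409.27 g/s.
After stage 2: water left = (1−0.349)×162.76 = 105.96; final concentrate = 352.47 g/s.
pigment fraction = 246.51/352.47 = 0.6994.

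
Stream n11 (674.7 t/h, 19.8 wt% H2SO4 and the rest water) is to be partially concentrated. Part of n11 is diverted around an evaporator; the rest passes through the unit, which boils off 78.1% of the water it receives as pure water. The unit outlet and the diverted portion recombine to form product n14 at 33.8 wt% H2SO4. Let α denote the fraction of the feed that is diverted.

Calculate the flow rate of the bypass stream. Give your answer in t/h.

All 674.7×0.198 = 133.59 t/h of H2SO4 reaches n14, so n14 = 133.59/0.338 = 395.24 t/h and vapour = 279.46 t/h.
The evaporator receives (1−α)·674.7 of feed at 0.802 water and removes 0.781 of that water:
0.781×0.802×(1−α)×674.7 = 279.46
(1−α) = 279.46/422.61 = 0.6613;  α = 0.3387.
Bypass flow = 0.3387×674.7 = 228.53 t/h.

228.5 t/h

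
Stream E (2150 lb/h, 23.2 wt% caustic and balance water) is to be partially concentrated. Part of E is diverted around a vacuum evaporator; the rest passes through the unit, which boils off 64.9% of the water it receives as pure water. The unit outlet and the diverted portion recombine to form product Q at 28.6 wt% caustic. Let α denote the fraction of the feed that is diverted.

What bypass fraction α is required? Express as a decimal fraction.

0.621

All 2150×0.232 = 498.8 lb/h of caustic reaches Q, so Q = 498.8/0.286 = 1744.1 lb/h and vapour = 405.94 lb/h.
The evaporator receives (1−α)·2150 of feed at 0.768 water and removes 0.649 of that water:
0.649×0.768×(1−α)×2150 = 405.94
(1−α) = 405.94/1071.6 = 0.3788;  α = 0.6212.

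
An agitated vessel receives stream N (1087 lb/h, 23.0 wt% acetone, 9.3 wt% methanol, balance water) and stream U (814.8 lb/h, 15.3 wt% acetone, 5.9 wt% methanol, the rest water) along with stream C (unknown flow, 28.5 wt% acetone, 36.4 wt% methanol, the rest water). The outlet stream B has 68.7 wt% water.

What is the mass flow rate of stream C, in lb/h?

212.6 lb/h

Let C be the unknown flow. Total out = 1901.8 + C.
water balance: 1378 + 0.351·C = 0.687·(1901.8 + C)
(0.351 − 0.687)·C = 0.687×1901.8 − 1378 = -71.425
C = -71.425 / -0.336 = 212.57 lb/h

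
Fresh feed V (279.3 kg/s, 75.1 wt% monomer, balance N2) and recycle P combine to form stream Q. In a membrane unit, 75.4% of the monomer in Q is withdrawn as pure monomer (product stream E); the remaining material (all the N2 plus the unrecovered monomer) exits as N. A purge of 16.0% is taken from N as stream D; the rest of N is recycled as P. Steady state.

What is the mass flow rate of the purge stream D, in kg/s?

79.95 kg/s

N2 enters only via V and leaves only via the purge: 279.3×0.249 = 0.160×(N2 in N), and the membrane unit passes all N2, so N2 in Q = N2 in N = 434.66 kg/s.
monomer in Q: m_A = 279.3×0.751 + (1−0.160)·(1−0.754)·m_A, so m_A = 209.75/0.7934 = 264.39 kg/s.
N = (1−0.754)×264.39 + 434.66 = 499.7 kg/s.
Purge D = 0.160×499.7 = 79.952 kg/s.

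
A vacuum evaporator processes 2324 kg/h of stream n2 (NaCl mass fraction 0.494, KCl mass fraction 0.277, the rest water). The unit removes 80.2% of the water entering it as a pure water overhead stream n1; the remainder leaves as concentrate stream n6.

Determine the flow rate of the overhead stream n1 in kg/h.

426.8 kg/h

water entering = 2324×0.229 = 532.2 kg/h; overhead removed = 0.802×532.2 = 426.82 kg/h.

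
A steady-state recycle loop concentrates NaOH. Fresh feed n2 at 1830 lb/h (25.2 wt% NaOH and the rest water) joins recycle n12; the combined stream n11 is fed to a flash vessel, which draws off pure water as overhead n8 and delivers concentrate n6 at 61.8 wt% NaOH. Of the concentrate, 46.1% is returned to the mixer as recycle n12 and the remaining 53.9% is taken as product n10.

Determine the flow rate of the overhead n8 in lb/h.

1084 lb/h

Overall NaOH balance (none leaves overhead): NaOH in fresh feed = NaOH in product, i.e. 1830×0.252 = (1−0.461)·n6·0.618.
n6 = 461.16/(0.618×0.539) = 1384.4 lb/h.
Recycle n12 = 0.461×1384.4 = 638.23 lb/h.
Combined feed n11 = 1830 + 638.23 = 2468.2 lb/h.
Overhead n8 = n11 − n6 = 2468.2 − 1384.4 = 1083.8 lb/h.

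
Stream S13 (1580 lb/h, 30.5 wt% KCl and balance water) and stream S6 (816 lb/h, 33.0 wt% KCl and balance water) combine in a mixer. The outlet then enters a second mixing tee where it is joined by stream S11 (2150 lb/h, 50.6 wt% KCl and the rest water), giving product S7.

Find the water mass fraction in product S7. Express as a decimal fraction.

Overall, product flow = 4546 lb/h.
water in = 1580×0.695 + 816×0.670 + 2150×0.494 = 2706.9 lb/h.
water fraction in S7 = 0.5955.

0.5955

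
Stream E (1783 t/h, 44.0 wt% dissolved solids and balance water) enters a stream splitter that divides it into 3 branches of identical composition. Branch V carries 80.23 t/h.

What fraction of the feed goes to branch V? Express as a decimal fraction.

Fraction to V = 80.23/1783 = 0.0450.

0.045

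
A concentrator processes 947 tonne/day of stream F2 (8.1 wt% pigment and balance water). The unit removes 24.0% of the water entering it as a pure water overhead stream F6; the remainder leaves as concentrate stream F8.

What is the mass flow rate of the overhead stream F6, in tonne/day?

water entering = 947×0.919 = 870.29 tonne/day; overhead removed = 0.240×870.29 = 208.87 tonne/day.

208.9 tonne/day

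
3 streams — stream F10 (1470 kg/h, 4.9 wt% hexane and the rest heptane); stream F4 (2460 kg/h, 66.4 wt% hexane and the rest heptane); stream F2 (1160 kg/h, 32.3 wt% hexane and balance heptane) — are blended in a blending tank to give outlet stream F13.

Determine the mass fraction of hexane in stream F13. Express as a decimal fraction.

Total flow out = 1470 + 2460 + 1160 = 5090 kg/h.
hexane in = 1470×0.049 + 2460×0.664 + 1160×0.323 = 2080.2 kg/h.
hexane mass fraction in F13 = 2080.2/5090 = 0.409.

0.409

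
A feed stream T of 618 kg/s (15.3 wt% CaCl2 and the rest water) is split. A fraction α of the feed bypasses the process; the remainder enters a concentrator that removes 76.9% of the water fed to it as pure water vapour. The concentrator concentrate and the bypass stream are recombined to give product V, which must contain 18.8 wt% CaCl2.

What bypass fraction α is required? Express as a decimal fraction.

All 618×0.153 = 94.554 kg/s of CaCl2 reaches V, so V = 94.554/0.188 = 502.95 kg/s and vapour = 115.05 kg/s.
The evaporator receives (1−α)·618 of feed at 0.847 water and removes 0.769 of that water:
0.769×0.847×(1−α)×618 = 115.05
(1−α) = 115.05/402.53 = 0.2858;  α = 0.7142.

0.714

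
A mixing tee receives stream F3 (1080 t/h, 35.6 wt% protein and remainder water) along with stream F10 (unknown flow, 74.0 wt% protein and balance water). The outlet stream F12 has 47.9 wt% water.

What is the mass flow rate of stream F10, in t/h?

Let F10 be the unknown flow. Total out = 1080 + F10.
water balance: 695.52 + 0.260·F10 = 0.479·(1080 + F10)
(0.260 − 0.479)·F10 = 0.479×1080 − 695.52 = -178.2
F10 = -178.2 / -0.219 = 813.7 t/h

813.7 t/h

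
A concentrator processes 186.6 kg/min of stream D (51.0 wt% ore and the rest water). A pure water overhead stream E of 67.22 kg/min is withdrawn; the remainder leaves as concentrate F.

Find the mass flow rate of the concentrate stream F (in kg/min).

119.4 kg/min

Concentrate = 186.6 − 67.22 = 119.38 kg/min.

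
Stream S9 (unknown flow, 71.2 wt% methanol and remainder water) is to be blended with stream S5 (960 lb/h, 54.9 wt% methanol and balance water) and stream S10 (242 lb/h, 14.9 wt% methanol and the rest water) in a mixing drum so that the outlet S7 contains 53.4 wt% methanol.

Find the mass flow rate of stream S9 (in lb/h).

Let S9 be the unknown flow. Total out = 1202 + S9.
methanol balance: 563.1 + 0.712·S9 = 0.534·(1202 + S9)
(0.712 − 0.534)·S9 = 0.534×1202 − 563.1 = 78.77
S9 = 78.77 / 0.178 = 442.53 lb/h

442.5 lb/h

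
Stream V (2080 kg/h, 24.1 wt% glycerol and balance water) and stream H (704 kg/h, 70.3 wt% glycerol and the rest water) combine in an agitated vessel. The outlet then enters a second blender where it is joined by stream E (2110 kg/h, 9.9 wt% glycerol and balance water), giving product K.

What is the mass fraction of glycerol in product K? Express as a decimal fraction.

0.246

Overall, product flow = 4894 kg/h.
glycerol in = 2080×0.241 + 704×0.703 + 2110×0.099 = 1205.1 kg/h.
glycerol fraction in K = 0.246.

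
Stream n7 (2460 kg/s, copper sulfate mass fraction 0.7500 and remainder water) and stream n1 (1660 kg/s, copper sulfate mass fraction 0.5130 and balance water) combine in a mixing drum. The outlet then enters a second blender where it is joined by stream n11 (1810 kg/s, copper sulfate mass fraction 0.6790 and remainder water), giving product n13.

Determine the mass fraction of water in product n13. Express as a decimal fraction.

Overall, product flow = 5930 kg/s.
water in = 2460×0.250 + 1660×0.487 + 1810×0.321 = 2004.4 kg/s.
water fraction in n13 = 0.3380.

0.3380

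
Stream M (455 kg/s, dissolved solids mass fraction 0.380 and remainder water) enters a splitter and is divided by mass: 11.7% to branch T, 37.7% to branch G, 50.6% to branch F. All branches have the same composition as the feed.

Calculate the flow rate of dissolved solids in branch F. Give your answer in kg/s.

87.49 kg/s

Branch F total = 0.506×455 = 230.23 kg/s.
dissolved solids in F = 0.380×230.23 = 87.487 kg/s.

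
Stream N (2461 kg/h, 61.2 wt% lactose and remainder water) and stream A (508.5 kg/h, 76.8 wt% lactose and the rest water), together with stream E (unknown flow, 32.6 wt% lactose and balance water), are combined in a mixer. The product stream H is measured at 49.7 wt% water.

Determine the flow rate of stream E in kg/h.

2277 kg/h

Let E be the unknown flow. Total out = 2969.5 + E.
water balance: 1072.8 + 0.674·E = 0.497·(2969.5 + E)
(0.674 − 0.497)·E = 0.497×2969.5 − 1072.8 = 403
E = 403 / 0.177 = 2276.8 kg/h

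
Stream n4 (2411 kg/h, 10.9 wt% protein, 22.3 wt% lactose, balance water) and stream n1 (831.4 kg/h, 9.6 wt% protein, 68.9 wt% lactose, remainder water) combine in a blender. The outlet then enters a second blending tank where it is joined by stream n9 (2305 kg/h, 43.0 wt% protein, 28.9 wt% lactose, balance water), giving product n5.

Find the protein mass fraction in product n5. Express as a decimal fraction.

0.240

Overall, product flow = 5547.4 kg/h.
protein in = 2411×0.109 + 831.4×0.096 + 2305×0.430 = 1333.8 kg/h.
protein fraction in n5 = 0.240.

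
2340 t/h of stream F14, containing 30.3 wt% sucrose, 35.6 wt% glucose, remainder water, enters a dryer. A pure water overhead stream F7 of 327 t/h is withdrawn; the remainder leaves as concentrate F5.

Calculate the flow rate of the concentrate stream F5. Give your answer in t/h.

2013 t/h

Concentrate = 2340 − 327 = 2013 t/h.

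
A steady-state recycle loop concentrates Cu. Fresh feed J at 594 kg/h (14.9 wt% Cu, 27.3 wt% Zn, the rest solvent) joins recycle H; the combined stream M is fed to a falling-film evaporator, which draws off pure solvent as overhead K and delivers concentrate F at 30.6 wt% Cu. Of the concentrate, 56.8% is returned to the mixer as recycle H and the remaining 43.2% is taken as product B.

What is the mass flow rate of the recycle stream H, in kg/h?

Overall Cu balance (none leaves overhead): Cu in fresh feed = Cu in product, i.e. 594×0.149 = (1−0.568)·F·0.306.
F = 88.506/(0.306×0.432) = 669.53 kg/h.
Recycle H = 0.568×669.53 = 380.29 kg/h.

380.3 kg/h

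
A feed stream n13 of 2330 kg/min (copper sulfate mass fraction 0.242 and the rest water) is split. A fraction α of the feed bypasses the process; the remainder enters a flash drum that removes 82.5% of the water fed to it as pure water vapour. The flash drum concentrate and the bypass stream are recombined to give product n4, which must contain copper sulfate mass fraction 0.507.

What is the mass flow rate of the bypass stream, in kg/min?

382.5 kg/min

All 2330×0.242 = 563.86 kg/min of copper sulfate reaches n4, so n4 = 563.86/0.507 = 1112.1 kg/min and vapour = 1217.9 kg/min.
The evaporator receives (1−α)·2330 of feed at 0.758 water and removes 0.825 of that water:
0.825×0.758×(1−α)×2330 = 1217.9
(1−α) = 1217.9/1457.1 = 0.8358;  α = 0.1642.
Bypass flow = 0.1642×2330 = 382.53 kg/min.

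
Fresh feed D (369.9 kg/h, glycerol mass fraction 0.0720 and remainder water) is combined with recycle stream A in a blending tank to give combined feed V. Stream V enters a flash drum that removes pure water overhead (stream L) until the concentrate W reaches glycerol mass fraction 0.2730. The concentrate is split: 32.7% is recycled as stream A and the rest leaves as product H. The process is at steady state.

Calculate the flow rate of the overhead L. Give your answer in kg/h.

Overall glycerol balance (none leaves overhead): glycerol in fresh feed = glycerol in product, i.e. 369.9×0.072 = (1−0.327)·W·0.273.
W = 26.633/(0.273×0.673) = 144.96 kg/h.
Recycle A = 0.327×144.96 = 47.401 kg/h.
Combined feed V = 369.9 + 47.401 = 417.3 kg/h.
Overhead L = V − W = 417.3 − 144.96 = 272.34 kg/h.

272.3 kg/h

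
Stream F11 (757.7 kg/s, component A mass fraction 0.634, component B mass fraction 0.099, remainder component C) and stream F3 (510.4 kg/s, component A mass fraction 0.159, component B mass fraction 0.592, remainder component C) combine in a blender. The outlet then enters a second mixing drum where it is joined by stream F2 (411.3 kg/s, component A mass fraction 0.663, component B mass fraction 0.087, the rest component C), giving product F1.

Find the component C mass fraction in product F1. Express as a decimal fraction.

Overall, product flow = 1679.4 kg/s.
component C in = 757.7×0.267 + 510.4×0.249 + 411.3×0.250 = 432.22 kg/s.
component C fraction in F1 = 0.257.

0.257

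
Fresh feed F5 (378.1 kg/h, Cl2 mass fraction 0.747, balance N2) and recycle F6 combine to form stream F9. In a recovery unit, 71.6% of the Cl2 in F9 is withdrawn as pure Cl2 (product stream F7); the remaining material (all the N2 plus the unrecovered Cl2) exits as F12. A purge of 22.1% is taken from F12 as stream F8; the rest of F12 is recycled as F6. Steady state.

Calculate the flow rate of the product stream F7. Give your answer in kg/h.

Cl2 in F9: m_A = 378.1×0.747 + (1−0.221)·(1−0.716)·m_A, so m_A = 282.44/0.7788 = 362.68 kg/h.
Product F7 = 0.716×362.68 = 259.68 kg/h.

259.7 kg/h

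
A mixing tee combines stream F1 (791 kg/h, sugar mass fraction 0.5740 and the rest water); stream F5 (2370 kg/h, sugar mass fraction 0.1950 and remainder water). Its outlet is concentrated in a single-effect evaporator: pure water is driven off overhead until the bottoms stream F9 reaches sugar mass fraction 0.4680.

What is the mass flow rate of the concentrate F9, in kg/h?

sugar entering = 791×0.574 + 2370×0.195 = 916.18 kg/h.
All sugar reports to F9, so F9 = 916.18/0.468 = 1957.7 kg/h.

1958 kg/h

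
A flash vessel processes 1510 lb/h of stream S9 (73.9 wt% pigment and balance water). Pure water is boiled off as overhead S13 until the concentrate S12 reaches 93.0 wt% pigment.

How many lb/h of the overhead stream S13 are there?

310.1 lb/h

pigment is conserved: 1510×0.739 = 1115.9 lb/h all reports to the concentrate.
Concentrate = 1115.9/(target fraction) = 1199.9 lb/h.
Overhead = 1510 − 1199.9 = 310.12 lb/h.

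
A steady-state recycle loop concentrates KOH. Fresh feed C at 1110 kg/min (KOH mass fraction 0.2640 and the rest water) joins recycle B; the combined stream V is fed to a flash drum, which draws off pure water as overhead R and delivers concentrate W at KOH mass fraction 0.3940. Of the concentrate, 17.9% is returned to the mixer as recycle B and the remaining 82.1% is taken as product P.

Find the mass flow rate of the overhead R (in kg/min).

Overall KOH balance (none leaves overhead): KOH in fresh feed = KOH in product, i.e. 1110×0.264 = (1−0.179)·W·0.394.
W = 293.04/(0.394×0.821) = 905.92 kg/min.
Recycle B = 0.179×905.92 = 162.16 kg/min.
Combined feed V = 1110 + 162.16 = 1272.2 kg/min.
Overhead R = V − W = 1272.2 − 905.92 = 366.24 kg/min.

366.2 kg/min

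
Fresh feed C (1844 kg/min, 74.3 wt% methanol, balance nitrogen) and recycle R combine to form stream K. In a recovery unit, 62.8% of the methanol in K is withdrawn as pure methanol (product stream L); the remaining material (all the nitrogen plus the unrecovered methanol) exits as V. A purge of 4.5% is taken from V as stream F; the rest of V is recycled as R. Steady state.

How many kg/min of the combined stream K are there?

nitrogen enters only via C and leaves only via the purge: 1844×0.257 = 0.045×(nitrogen in V), and the recovery unit passes all nitrogen, so nitrogen in K = nitrogen in V = 10531 kg/min.
methanol in K: m_A = 1844×0.743 + (1−0.045)·(1−0.628)·m_A, so m_A = 1370.1/0.6447 = 2125 kg/min.
K = 2125 + 10531 = 12656 kg/min.

12660 kg/min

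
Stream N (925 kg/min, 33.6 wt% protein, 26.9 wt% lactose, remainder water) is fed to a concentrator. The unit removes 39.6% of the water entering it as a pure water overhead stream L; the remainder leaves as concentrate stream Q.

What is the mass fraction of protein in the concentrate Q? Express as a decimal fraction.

0.398

protein is not removed: 925×0.336 = 310.8 kg/min of protein enters Q.
water entering = 925×0.395 = 365.38 kg/min; overhead removed = 0.396×365.38 = 144.69 kg/min.
Concentrate = 925 − 144.69 = 780.31 kg/min.
Mass fraction = 310.8/780.31 = 0.398.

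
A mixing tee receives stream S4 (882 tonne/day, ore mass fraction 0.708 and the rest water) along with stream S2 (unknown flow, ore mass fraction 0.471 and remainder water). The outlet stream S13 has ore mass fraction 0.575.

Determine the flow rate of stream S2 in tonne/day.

1128 tonne/day

Let S2 be the unknown flow. Total out = 882 + S2.
ore balance: 624.46 + 0.471·S2 = 0.575·(882 + S2)
(0.471 − 0.575)·S2 = 0.575×882 − 624.46 = -117.31
S2 = -117.31 / -0.104 = 1127.9 tonne/day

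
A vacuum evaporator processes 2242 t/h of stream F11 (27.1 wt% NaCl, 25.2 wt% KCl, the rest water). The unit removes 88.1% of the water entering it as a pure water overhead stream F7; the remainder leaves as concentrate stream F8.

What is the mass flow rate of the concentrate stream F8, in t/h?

1300 t/h

water entering = 2242×0.477 = 1069.4 t/h; overhead removed = 0.881×1069.4 = 942.17 t/h.
Concentrate = 2242 − 942.17 = 1299.8 t/h.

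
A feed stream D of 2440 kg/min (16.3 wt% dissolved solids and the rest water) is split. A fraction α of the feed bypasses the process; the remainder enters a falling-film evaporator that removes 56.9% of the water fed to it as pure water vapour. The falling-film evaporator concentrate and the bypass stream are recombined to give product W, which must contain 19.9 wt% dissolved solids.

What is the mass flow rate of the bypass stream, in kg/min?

All 2440×0.163 = 397.72 kg/min of dissolved solids reaches W, so W = 397.72/0.199 = 1998.6 kg/min and vapour = 441.41 kg/min.
The evaporator receives (1−α)·2440 of feed at 0.837 water and removes 0.569 of that water:
0.569×0.837×(1−α)×2440 = 441.41
(1−α) = 441.41/1162.1 = 0.3798;  α = 0.6202.
Bypass flow = 0.6202×2440 = 1513.2 kg/min.

1513 kg/min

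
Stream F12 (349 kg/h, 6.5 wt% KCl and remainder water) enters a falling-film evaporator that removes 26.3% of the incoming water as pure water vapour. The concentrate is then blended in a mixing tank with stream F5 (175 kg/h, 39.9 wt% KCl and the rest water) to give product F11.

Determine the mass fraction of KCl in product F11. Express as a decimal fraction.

0.2111

Vapour removed = 0.263×0.935×349 = 85.821 kg/h; concentrate = 263.18 kg/h.
KCl reaching the mixer = 22.685 (from concentrate) + 175×0.399 = 92.51 kg/h.
Product flow = 263.18 + 175 = 438.18 kg/h; KCl fraction = 0.2111.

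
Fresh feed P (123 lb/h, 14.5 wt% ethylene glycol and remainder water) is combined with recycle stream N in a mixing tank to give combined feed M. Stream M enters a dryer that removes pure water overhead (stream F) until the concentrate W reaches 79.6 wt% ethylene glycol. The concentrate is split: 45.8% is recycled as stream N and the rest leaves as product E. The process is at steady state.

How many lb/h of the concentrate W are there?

41.34 lb/h

Overall ethylene glycol balance (none leaves overhead): ethylene glycol in fresh feed = ethylene glycol in product, i.e. 123×0.145 = (1−0.458)·W·0.796.
W = 17.835/(0.796×0.542) = 41.339 lb/h.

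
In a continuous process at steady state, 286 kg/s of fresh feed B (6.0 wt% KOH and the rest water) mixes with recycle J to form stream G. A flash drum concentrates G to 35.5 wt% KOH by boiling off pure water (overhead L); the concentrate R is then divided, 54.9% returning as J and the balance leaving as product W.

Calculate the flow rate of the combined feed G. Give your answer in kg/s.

344.8 kg/s

Overall KOH balance (none leaves overhead): KOH in fresh feed = KOH in product, i.e. 286×0.060 = (1−0.549)·R·0.355.
R = 17.16/(0.355×0.451) = 107.18 kg/s.
Recycle J = 0.549×107.18 = 58.842 kg/s.
Combined feed G = 286 + 58.842 = 344.84 kg/s.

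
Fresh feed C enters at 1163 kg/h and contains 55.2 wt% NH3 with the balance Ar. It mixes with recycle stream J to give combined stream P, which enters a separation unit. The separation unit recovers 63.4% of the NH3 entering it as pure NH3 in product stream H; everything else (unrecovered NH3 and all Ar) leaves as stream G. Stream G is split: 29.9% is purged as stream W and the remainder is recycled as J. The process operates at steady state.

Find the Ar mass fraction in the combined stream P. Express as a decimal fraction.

0.669

Ar enters only via C and leaves only via the purge: 1163×0.448 = 0.299×(Ar in G), and the separation unit passes all Ar, so Ar in P = Ar in G = 1742.6 kg/h.
NH3 in P: m_A = 1163×0.552 + (1−0.299)·(1−0.634)·m_A, so m_A = 641.98/0.7434 = 863.53 kg/h.
P = 863.53 + 1742.6 = 2606.1 kg/h.
Ar fraction in P = 1742.6/2606.1 = 0.669.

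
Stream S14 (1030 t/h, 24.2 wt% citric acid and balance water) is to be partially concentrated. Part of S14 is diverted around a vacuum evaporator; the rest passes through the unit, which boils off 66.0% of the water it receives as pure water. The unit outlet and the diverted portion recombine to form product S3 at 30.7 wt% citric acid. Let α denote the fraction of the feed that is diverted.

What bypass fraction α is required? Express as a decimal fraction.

0.577

All 1030×0.242 = 249.26 t/h of citric acid reaches S3, so S3 = 249.26/0.307 = 811.92 t/h and vapour = 218.08 t/h.
The evaporator receives (1−α)·1030 of feed at 0.758 water and removes 0.660 of that water:
0.660×0.758×(1−α)×1030 = 218.08
(1−α) = 218.08/515.29 = 0.4232;  α = 0.5768.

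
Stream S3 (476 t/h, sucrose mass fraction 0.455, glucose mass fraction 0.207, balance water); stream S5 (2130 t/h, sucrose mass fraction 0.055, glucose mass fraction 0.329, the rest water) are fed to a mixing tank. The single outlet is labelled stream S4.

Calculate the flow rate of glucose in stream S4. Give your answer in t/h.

glucose out = glucose in = 476×0.207 + 2130×0.329 = 799.3 t/h.

799.3 t/h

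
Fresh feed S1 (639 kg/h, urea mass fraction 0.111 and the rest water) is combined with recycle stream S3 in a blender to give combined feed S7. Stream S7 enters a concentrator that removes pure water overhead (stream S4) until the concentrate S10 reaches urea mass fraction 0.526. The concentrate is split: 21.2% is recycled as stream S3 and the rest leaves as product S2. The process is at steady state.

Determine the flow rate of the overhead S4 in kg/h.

504.2 kg/h

Overall urea balance (none leaves overhead): urea in fresh feed = urea in product, i.e. 639×0.111 = (1−0.212)·S10·0.526.
S10 = 70.929/(0.526×0.788) = 171.12 kg/h.
Recycle S3 = 0.212×171.12 = 36.278 kg/h.
Combined feed S7 = 639 + 36.278 = 675.28 kg/h.
Overhead S4 = S7 − S10 = 675.28 − 171.12 = 504.15 kg/h.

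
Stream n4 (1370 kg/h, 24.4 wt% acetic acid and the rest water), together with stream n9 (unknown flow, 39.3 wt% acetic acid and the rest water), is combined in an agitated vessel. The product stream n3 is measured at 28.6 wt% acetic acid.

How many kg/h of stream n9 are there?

537.8 kg/h

Let n9 be the unknown flow. Total out = 1370 + n9.
acetic acid balance: 334.28 + 0.393·n9 = 0.286·(1370 + n9)
(0.393 − 0.286)·n9 = 0.286×1370 − 334.28 = 57.54
n9 = 57.54 / 0.107 = 537.76 kg/h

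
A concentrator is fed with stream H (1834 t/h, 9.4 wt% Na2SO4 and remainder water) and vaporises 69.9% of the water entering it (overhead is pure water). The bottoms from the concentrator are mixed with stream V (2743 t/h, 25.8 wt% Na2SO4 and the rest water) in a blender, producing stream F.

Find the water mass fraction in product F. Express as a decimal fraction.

Vapour removed = 0.699×0.906×1834 = 1161.5 t/h; concentrate = 672.54 t/h.
water reaching the mixer = 500.14 (from concentrate) + 2743×0.742 = 2535.4 t/h.
Product flow = 672.54 + 2743 = 3415.5 t/h; water fraction = 0.7423.

0.7423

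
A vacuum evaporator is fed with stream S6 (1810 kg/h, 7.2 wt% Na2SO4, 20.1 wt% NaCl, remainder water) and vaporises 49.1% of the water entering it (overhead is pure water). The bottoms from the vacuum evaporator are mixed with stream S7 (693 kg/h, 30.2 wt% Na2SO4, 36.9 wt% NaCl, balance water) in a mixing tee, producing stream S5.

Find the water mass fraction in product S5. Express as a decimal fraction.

Vapour removed = 0.491×0.727×1810 = 646.09 kg/h; concentrate = 1163.9 kg/h.
water reaching the mixer = 669.78 (from concentrate) + 693×0.329 = 897.77 kg/h.
Product flow = 1163.9 + 693 = 1856.9 kg/h; water fraction = 0.483.

0.483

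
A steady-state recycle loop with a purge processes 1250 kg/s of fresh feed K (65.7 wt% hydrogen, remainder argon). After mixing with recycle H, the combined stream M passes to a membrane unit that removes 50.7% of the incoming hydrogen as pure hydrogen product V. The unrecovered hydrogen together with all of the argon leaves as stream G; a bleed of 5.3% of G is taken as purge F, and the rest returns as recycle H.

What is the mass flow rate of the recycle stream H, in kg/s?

8380 kg/s

argon enters only via K and leaves only via the purge: 1250×0.343 = 0.053×(argon in G), and the membrane unit passes all argon, so argon in M = argon in G = 8089.6 kg/s.
hydrogen in M: m_A = 1250×0.657 + (1−0.053)·(1−0.507)·m_A, so m_A = 821.25/0.5331 = 1540.4 kg/s.
G = (1−0.507)×1540.4 + 8089.6 = 8849.1 kg/s.
Recycle H = (1−0.053)×8849.1 = 8380.1 kg/s.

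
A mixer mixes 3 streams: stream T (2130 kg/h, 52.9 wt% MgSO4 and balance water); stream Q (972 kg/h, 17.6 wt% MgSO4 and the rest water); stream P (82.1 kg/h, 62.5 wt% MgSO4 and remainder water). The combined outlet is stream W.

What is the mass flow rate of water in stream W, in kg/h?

water out = water in = 2130×0.471 + 972×0.824 + 82.1×0.375 = 1834.9 kg/h.

1835 kg/h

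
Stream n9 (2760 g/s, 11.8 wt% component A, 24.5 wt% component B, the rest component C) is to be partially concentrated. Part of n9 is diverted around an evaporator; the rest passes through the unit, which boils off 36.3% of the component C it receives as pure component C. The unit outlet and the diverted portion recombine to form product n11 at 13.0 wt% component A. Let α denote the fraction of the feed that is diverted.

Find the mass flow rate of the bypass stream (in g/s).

All 2760×0.118 = 325.68 g/s of component A reaches n11, so n11 = 325.68/0.130 = 2505.2 g/s and vapour = 254.77 g/s.
The evaporator receives (1−α)·2760 of feed at 0.637 component C and removes 0.363 of that component C:
0.363×0.637×(1−α)×2760 = 254.77
(1−α) = 254.77/638.2 = 0.3992;  α = 0.6008.
Bypass flow = 0.6008×2760 = 1658.2 g/s.

1658 g/s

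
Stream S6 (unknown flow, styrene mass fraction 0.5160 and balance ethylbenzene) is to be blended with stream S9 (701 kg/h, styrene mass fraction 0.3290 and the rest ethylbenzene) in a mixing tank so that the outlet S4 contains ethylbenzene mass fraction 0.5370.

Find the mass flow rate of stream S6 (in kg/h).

Let S6 be the unknown flow. Total out = 701 + S6.
ethylbenzene balance: 470.37 + 0.484·S6 = 0.537·(701 + S6)
(0.484 − 0.537)·S6 = 0.537×701 − 470.37 = -93.934
S6 = -93.934 / -0.053 = 1772.3 kg/h

1772 kg/h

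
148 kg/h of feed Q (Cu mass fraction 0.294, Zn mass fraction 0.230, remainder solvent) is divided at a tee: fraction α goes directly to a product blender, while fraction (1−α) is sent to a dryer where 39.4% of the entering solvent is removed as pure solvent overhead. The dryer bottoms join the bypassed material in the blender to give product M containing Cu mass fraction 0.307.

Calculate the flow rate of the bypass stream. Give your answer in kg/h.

114.6 kg/h

All 148×0.294 = 43.512 kg/h of Cu reaches M, so M = 43.512/0.307 = 141.73 kg/h and vapour = 6.2671 kg/h.
The evaporator receives (1−α)·148 of feed at 0.476 solvent and removes 0.394 of that solvent:
0.394×0.476×(1−α)×148 = 6.2671
(1−α) = 6.2671/27.757 = 0.2258;  α = 0.7742.
Bypass flow = 0.7742×148 = 114.58 kg/h.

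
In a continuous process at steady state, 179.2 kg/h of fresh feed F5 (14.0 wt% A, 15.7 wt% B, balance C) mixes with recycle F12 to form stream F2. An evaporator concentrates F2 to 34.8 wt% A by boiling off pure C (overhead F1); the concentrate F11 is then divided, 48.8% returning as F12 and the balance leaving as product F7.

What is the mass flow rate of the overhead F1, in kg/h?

Overall A balance (none leaves overhead): A in fresh feed = A in product, i.e. 179.2×0.140 = (1−0.488)·F11·0.348.
F11 = 25.088/(0.348×0.512) = 140.8 kg/h.
Recycle F12 = 0.488×140.8 = 68.713 kg/h.
Combined feed F2 = 179.2 + 68.713 = 247.91 kg/h.
Overhead F1 = F2 − F11 = 247.91 − 140.8 = 107.11 kg/h.

107.1 kg/h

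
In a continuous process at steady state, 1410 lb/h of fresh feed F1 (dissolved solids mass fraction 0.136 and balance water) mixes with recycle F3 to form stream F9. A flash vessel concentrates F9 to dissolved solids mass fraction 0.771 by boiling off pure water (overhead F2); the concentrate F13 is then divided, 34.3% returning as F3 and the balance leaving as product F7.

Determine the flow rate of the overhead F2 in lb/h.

Overall dissolved solids balance (none leaves overhead): dissolved solids in fresh feed = dissolved solids in product, i.e. 1410×0.136 = (1−0.343)·F13·0.771.
F13 = 191.76/(0.771×0.657) = 378.56 lb/h.
Recycle F3 = 0.343×378.56 = 129.85 lb/h.
Combined feed F9 = 1410 + 129.85 = 1539.8 lb/h.
Overhead F2 = F9 − F13 = 1539.8 − 378.56 = 1161.3 lb/h.

1161 lb/h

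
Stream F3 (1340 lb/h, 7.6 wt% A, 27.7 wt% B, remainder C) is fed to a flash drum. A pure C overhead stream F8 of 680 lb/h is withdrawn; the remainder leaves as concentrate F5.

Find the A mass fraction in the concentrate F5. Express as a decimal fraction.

A is not removed: 1340×0.076 = 101.84 lb/h of A enters F5.
Concentrate = 1340 − 680 = 660 lb/h.
Mass fraction = 101.84/660 = 0.154.

0.154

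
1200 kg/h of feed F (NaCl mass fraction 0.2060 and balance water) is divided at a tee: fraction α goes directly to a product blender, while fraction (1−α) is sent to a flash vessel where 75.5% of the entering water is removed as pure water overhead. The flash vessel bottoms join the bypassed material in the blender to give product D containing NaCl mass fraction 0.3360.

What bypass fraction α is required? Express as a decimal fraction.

All 1200×0.206 = 247.2 kg/h of NaCl reaches D, so D = 247.2/0.336 = 735.71 kg/h and vapour = 464.29 kg/h.
The evaporator receives (1−α)·1200 of feed at 0.794 water and removes 0.755 of that water:
0.755×0.794×(1−α)×1200 = 464.29
(1−α) = 464.29/719.36 = 0.6454;  α = 0.3546.

0.355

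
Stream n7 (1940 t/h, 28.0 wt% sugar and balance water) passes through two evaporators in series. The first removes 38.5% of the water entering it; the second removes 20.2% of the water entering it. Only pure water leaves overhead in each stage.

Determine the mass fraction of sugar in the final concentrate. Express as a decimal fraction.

0.4421

water in feed = 1940×0.720 = 1396.8 t/h.
After stage 1: water left = (1−0.385)×1396.8 = 859.03; stream total = 1402.2 t/h.
After stage 2: water left = (1−0.202)×859.03 = 685.51; final concentrate = 1228.7 t/h.
sugar fraction = 543.2/1228.7 = 0.4421.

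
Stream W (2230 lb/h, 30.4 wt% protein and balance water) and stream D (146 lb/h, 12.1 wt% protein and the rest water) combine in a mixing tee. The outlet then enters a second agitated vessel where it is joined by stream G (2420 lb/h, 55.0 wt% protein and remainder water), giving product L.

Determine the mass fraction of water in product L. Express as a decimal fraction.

0.577

Overall, product flow = 4796 lb/h.
water in = 2230×0.696 + 146×0.879 + 2420×0.450 = 2769.4 lb/h.
water fraction in L = 0.577.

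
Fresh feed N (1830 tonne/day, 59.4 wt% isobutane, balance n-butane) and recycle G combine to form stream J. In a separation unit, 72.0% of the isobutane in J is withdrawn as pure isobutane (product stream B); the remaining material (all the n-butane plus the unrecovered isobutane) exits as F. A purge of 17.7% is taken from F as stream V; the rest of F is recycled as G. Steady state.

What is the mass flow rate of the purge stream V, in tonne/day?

n-butane enters only via N and leaves only via the purge: 1830×0.406 = 0.177×(n-butane in F), and the separation unit passes all n-butane, so n-butane in J = n-butane in F = 4197.6 tonne/day.
isobutane in J: m_A = 1830×0.594 + (1−0.177)·(1−0.720)·m_A, so m_A = 1087/0.7696 = 1412.5 tonne/day.
F = (1−0.720)×1412.5 + 4197.6 = 4593.1 tonne/day.
Purge V = 0.177×4593.1 = 812.98 tonne/day.

813 tonne/day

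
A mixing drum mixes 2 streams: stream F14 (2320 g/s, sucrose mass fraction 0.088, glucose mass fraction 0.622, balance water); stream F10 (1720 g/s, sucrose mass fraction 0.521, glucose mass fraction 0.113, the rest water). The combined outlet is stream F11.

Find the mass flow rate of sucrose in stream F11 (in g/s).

sucrose out = sucrose in = 2320×0.088 + 1720×0.521 = 1100.3 g/s.

1100 g/s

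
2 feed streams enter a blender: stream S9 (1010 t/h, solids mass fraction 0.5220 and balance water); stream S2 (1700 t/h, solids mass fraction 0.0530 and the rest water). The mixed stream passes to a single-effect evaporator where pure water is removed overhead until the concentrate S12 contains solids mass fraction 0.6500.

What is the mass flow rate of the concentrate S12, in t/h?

949.7 t/h

solids entering = 1010×0.522 + 1700×0.053 = 617.32 t/h.
All solids reports to S12, so S12 = 617.32/0.650 = 949.72 t/h.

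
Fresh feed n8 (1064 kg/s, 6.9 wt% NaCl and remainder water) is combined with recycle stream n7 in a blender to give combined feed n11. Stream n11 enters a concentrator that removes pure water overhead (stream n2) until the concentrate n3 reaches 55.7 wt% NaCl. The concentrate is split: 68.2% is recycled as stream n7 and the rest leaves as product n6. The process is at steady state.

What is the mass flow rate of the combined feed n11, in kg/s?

Overall NaCl balance (none leaves overhead): NaCl in fresh feed = NaCl in product, i.e. 1064×0.069 = (1−0.682)·n3·0.557.
n3 = 73.416/(0.557×0.318) = 414.48 kg/s.
Recycle n7 = 0.682×414.48 = 282.68 kg/s.
Combined feed n11 = 1064 + 282.68 = 1346.7 kg/s.

1347 kg/s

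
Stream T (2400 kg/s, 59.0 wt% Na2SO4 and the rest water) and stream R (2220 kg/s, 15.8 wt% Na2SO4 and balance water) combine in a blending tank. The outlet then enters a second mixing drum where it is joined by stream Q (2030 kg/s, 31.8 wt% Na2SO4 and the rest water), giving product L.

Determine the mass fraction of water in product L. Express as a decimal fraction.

Overall, product flow = 6650 kg/s.
water in = 2400×0.410 + 2220×0.842 + 2030×0.682 = 4237.7 kg/s.
water fraction in L = 0.6372.

0.6372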